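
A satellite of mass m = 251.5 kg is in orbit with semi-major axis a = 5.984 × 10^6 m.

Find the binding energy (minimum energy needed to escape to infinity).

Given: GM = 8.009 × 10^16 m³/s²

Total orbital energy is E = −GMm/(2a); binding energy is E_bind = −E = GMm/(2a).
E_bind = 8.009e+16 · 251.5 / (2 · 5.984e+06) J ≈ 1.683e+12 J = 1.683 TJ.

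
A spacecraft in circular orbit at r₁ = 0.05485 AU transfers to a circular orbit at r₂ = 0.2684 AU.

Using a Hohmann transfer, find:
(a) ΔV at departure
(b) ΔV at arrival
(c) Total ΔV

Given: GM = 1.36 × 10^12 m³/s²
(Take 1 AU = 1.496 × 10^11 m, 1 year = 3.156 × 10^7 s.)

Convert to SI: r₁ = 0.05485 AU = 8.20556e+09 m; r₂ = 0.2684 AU = 4.01526e+10 m.
Transfer semi-major axis: a_t = (r₁ + r₂)/2 = (8.20556e+09 + 4.01526e+10)/2 = 2.41791e+10 m.
Circular speeds: v₁ = √(GM/r₁) = 12.8741 m/s, v₂ = √(GM/r₂) = 5.81986 m/s.
Transfer speeds (vis-viva v² = GM(2/r − 1/a_t)): v₁ᵗ = 16.5902 m/s, v₂ᵗ = 3.39036 m/s.
(a) ΔV₁ = |v₁ᵗ − v₁| ≈ 3.716 m/s = 0.000784 AU/year.
(b) ΔV₂ = |v₂ − v₂ᵗ| ≈ 2.429 m/s = 0.0005125 AU/year.
(c) ΔV_total = ΔV₁ + ΔV₂ ≈ 6.146 m/s = 0.001297 AU/year.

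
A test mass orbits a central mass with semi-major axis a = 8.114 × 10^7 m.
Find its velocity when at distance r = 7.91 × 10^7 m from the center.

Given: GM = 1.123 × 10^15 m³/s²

Vis-viva: v = √(GM · (2/r − 1/a)).
2/r − 1/a = 2/7.91e+07 − 1/8.114e+07 = 1.29601e-08 m⁻¹.
v = √(1.123e+15 · 1.29601e-08) m/s ≈ 3815 m/s = 3.815 km/s.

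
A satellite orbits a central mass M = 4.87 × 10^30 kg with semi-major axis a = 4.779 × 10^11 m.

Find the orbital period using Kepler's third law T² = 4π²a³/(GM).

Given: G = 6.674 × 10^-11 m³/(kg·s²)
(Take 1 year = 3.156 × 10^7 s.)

GM = G · M = 6.674e-11 · 4.87e+30 = 3.25024e+20 m³/s².
Kepler's third law: T = 2π √(a³ / GM).
Substituting a = 4.779e+11 m and GM = 3.25024e+20 m³/s²:
T = 2π √((4.779e+11)³ / 3.25024e+20) s
T ≈ 1.151e+08 s = 3.648 years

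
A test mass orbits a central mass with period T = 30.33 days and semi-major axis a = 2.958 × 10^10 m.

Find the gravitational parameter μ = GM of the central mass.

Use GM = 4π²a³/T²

Convert to SI: T = 30.33 days = 2.62051e+06 s.
GM = 4π² · a³ / T².
GM = 4π² · (2.958e+10)³ / (2.62051e+06)² m³/s² ≈ 1.488e+20 m³/s² = 1.488 × 10^20 m³/s².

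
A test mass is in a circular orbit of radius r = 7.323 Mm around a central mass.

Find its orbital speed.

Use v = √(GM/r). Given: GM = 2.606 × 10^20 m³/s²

Convert to SI: r = 7.323 Mm = 7.323e+06 m.
For a circular orbit, gravity supplies the centripetal force, so v = √(GM / r).
v = √(2.606e+20 / 7.323e+06) m/s ≈ 5.965e+06 m/s = 5965 km/s.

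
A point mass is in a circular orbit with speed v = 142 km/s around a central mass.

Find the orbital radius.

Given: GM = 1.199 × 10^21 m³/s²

Convert to SI: v = 142 km/s = 142000 m/s.
For a circular orbit, v² = GM / r, so r = GM / v².
r = 1.199e+21 / (142000)² m ≈ 5.946e+10 m = 59.46 Gm.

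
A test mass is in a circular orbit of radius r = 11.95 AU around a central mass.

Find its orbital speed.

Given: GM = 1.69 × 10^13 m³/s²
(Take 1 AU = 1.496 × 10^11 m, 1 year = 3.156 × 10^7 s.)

Convert to SI: r = 11.95 AU = 1.78772e+12 m.
For a circular orbit, gravity supplies the centripetal force, so v = √(GM / r).
v = √(1.69e+13 / 1.78772e+12) m/s ≈ 3.075 m/s = 0.0006486 AU/year.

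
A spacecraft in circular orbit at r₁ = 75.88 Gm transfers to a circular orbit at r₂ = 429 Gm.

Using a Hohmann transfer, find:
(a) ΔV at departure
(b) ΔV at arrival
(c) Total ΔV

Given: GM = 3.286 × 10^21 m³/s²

Convert to SI: r₁ = 75.88 Gm = 7.588e+10 m; r₂ = 429 Gm = 4.29e+11 m.
Transfer semi-major axis: a_t = (r₁ + r₂)/2 = (7.588e+10 + 4.29e+11)/2 = 2.5244e+11 m.
Circular speeds: v₁ = √(GM/r₁) = 208099 m/s, v₂ = √(GM/r₂) = 87519.6 m/s.
Transfer speeds (vis-viva v² = GM(2/r − 1/a_t)): v₁ᵗ = 271281 m/s, v₂ᵗ = 47983.3 m/s.
(a) ΔV₁ = |v₁ᵗ − v₁| ≈ 6.318e+04 m/s = 63.18 km/s.
(b) ΔV₂ = |v₂ − v₂ᵗ| ≈ 3.954e+04 m/s = 39.54 km/s.
(c) ΔV_total = ΔV₁ + ΔV₂ ≈ 1.027e+05 m/s = 102.7 km/s.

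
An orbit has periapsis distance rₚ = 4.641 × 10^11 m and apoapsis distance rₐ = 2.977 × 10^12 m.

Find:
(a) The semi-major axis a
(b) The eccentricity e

(a) a = (rₚ + rₐ) / 2 = (4.641e+11 + 2.977e+12) / 2 ≈ 1.721e+12 m = 1.721 × 10^12 m.
(b) e = (rₐ − rₚ) / (rₐ + rₚ) = (2.977e+12 − 4.641e+11) / (2.977e+12 + 4.641e+11) ≈ 0.7303.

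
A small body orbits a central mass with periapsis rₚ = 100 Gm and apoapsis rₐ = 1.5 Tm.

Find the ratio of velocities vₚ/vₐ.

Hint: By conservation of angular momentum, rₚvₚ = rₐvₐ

Convert to SI: rₚ = 100 Gm = 1e+11 m; rₐ = 1.5 Tm = 1.5e+12 m.
Conservation of angular momentum gives rₚvₚ = rₐvₐ, so vₚ/vₐ = rₐ/rₚ.
vₚ/vₐ = 1.5e+12 / 1e+11 ≈ 15.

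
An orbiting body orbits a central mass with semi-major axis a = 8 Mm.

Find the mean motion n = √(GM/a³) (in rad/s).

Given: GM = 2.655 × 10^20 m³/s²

Convert to SI: a = 8 Mm = 8e+06 m.
n = √(GM / a³).
n = √(2.655e+20 / (8e+06)³) rad/s ≈ 0.7201 rad/s.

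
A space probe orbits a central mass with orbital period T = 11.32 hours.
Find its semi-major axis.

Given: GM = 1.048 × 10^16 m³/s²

Convert to SI: T = 11.32 hours = 40752 s.
Invert Kepler's third law: a = (GM · T² / (4π²))^(1/3).
Substituting T = 40752 s and GM = 1.048e+16 m³/s²:
a = (1.048e+16 · (40752)² / (4π²))^(1/3) m
a ≈ 7.611e+07 m = 7.611 × 10^7 m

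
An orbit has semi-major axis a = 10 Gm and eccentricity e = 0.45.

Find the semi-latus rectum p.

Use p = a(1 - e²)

Convert to SI: a = 10 Gm = 1e+10 m.
p = a (1 − e²).
p = 1e+10 · (1 − (0.45)²) = 1e+10 · 0.7975 ≈ 7.975e+09 m = 7.975 Gm.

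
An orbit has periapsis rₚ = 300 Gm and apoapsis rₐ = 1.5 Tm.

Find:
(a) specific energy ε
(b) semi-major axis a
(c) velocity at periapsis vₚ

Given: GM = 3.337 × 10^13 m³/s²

Convert to SI: rₚ = 300 Gm = 3e+11 m; rₐ = 1.5 Tm = 1.5e+12 m.
(a) With a = (rₚ + rₐ)/2 = 9e+11 m, ε = −GM/(2a) = −3.337e+13/(2 · 9e+11) J/kg ≈ -18.54 J/kg
(b) a = (rₚ + rₐ)/2 = (3e+11 + 1.5e+12)/2 ≈ 9e+11 m
(c) With a = (rₚ + rₐ)/2 = 9e+11 m, vₚ = √(GM (2/rₚ − 1/a)) = √(3.337e+13 · (2/3e+11 − 1/9e+11)) m/s ≈ 13.62 m/s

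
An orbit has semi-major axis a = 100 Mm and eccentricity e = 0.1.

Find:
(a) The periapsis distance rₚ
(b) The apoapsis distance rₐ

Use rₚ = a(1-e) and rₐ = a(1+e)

Convert to SI: a = 100 Mm = 1e+08 m.
(a) rₚ = a(1 − e) = 1e+08 · (1 − 0.1) = 1e+08 · 0.9 ≈ 9e+07 m = 90 Mm.
(b) rₐ = a(1 + e) = 1e+08 · (1 + 0.1) = 1e+08 · 1.1 ≈ 1.1e+08 m = 110 Mm.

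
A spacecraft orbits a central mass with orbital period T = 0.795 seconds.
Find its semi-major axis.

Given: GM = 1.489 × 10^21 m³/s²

Invert Kepler's third law: a = (GM · T² / (4π²))^(1/3).
Substituting T = 0.795 s and GM = 1.489e+21 m³/s²:
a = (1.489e+21 · (0.795)² / (4π²))^(1/3) m
a ≈ 2.878e+06 m = 2.878 × 10^6 m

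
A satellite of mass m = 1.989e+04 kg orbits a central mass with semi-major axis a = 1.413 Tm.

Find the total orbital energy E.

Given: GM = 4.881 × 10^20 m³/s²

Convert to SI: a = 1.413 Tm = 1.413e+12 m.
E = −GMm / (2a).
E = −4.881e+20 · 1.989e+04 / (2 · 1.413e+12) J ≈ -3.435e+12 J = -3.435 TJ.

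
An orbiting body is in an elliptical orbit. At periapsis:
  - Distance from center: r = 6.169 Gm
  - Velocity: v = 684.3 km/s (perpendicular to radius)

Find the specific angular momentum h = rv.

Convert to SI: r = 6.169 Gm = 6.169e+09 m; v = 684.3 km/s = 684300 m/s.
With v perpendicular to r, h = r · v.
h = 6.169e+09 · 684300 m²/s ≈ 4.221e+15 m²/s.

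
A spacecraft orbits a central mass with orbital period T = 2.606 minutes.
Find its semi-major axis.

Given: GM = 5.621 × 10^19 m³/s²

Convert to SI: T = 2.606 minutes = 156.36 s.
Invert Kepler's third law: a = (GM · T² / (4π²))^(1/3).
Substituting T = 156.36 s and GM = 5.621e+19 m³/s²:
a = (5.621e+19 · (156.36)² / (4π²))^(1/3) m
a ≈ 3.265e+07 m = 3.265 × 10^7 m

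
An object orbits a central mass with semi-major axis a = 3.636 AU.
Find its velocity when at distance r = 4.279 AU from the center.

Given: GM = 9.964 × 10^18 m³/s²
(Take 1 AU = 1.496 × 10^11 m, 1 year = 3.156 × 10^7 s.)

Convert to SI: a = 3.636 AU = 5.43946e+11 m; r = 4.279 AU = 6.40138e+11 m.
Vis-viva: v = √(GM · (2/r − 1/a)).
2/r − 1/a = 2/6.40138e+11 − 1/5.43946e+11 = 1.28591e-12 m⁻¹.
v = √(9.964e+18 · 1.28591e-12) m/s ≈ 3579 m/s = 0.7551 AU/year.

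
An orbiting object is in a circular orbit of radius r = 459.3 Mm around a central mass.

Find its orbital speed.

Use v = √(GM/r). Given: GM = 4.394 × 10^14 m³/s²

Convert to SI: r = 459.3 Mm = 4.593e+08 m.
For a circular orbit, gravity supplies the centripetal force, so v = √(GM / r).
v = √(4.394e+14 / 4.593e+08) m/s ≈ 978.1 m/s = 978.1 m/s.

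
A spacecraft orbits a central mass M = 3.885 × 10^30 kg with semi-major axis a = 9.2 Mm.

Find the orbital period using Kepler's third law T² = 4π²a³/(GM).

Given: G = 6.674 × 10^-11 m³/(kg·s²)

Convert to SI: a = 9.2 Mm = 9.2e+06 m.
GM = G · M = 6.674e-11 · 3.885e+30 = 2.59285e+20 m³/s².
Kepler's third law: T = 2π √(a³ / GM).
Substituting a = 9.2e+06 m and GM = 2.59285e+20 m³/s²:
T = 2π √((9.2e+06)³ / 2.59285e+20) s
T ≈ 10.89 s = 10.89 seconds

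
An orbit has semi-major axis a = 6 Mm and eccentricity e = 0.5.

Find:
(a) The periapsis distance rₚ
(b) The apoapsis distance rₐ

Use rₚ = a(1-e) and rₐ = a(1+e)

Convert to SI: a = 6 Mm = 6e+06 m.
(a) rₚ = a(1 − e) = 6e+06 · (1 − 0.5) = 6e+06 · 0.5 ≈ 3e+06 m = 3 Mm.
(b) rₐ = a(1 + e) = 6e+06 · (1 + 0.5) = 6e+06 · 1.5 ≈ 9e+06 m = 9 Mm.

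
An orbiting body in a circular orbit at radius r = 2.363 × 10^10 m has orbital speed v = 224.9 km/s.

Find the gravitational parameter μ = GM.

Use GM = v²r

Convert to SI: v = 224.9 km/s = 224900 m/s.
For a circular orbit v² = GM/r, so GM = v² · r.
GM = (224900)² · 2.363e+10 m³/s² ≈ 1.195e+21 m³/s² = 1.195 × 10^21 m³/s².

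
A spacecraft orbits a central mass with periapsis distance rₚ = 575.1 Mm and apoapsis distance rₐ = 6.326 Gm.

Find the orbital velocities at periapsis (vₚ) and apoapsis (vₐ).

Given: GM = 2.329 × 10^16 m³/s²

Convert to SI: rₚ = 575.1 Mm = 5.751e+08 m; rₐ = 6.326 Gm = 6.326e+09 m.
Use the vis-viva equation v² = GM(2/r − 1/a) with a = (rₚ + rₐ)/2 = (5.751e+08 + 6.326e+09)/2 = 3.45055e+09 m.
vₚ = √(GM · (2/rₚ − 1/a)) = √(2.329e+16 · (2/5.751e+08 − 1/3.45055e+09)) m/s ≈ 8617 m/s = 8.617 km/s.
vₐ = √(GM · (2/rₐ − 1/a)) = √(2.329e+16 · (2/6.326e+09 − 1/3.45055e+09)) m/s ≈ 783.3 m/s = 783.3 m/s.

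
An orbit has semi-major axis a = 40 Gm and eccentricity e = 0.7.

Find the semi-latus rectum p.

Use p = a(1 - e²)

Convert to SI: a = 40 Gm = 4e+10 m.
p = a (1 − e²).
p = 4e+10 · (1 − (0.7)²) = 4e+10 · 0.51 ≈ 2.04e+10 m = 20.4 Gm.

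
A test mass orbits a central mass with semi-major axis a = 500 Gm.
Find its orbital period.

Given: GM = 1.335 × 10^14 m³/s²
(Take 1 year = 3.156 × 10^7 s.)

Convert to SI: a = 500 Gm = 5e+11 m.
Kepler's third law: T = 2π √(a³ / GM).
Substituting a = 5e+11 m and GM = 1.335e+14 m³/s²:
T = 2π √((5e+11)³ / 1.335e+14) s
T ≈ 1.923e+11 s = 6092 years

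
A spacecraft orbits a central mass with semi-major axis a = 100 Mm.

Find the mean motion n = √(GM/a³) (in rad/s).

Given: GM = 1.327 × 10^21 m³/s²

Convert to SI: a = 100 Mm = 1e+08 m.
n = √(GM / a³).
n = √(1.327e+21 / (1e+08)³) rad/s ≈ 0.03643 rad/s.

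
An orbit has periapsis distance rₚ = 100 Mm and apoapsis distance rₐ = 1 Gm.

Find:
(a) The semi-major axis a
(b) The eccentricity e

Convert to SI: rₚ = 100 Mm = 1e+08 m; rₐ = 1 Gm = 1e+09 m.
(a) a = (rₚ + rₐ) / 2 = (1e+08 + 1e+09) / 2 ≈ 5.5e+08 m = 550 Mm.
(b) e = (rₐ − rₚ) / (rₐ + rₚ) = (1e+09 − 1e+08) / (1e+09 + 1e+08) ≈ 0.8182.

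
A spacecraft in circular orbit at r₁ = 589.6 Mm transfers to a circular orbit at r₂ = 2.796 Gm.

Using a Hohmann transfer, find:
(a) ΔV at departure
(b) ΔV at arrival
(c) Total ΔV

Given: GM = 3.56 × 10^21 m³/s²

Convert to SI: r₁ = 589.6 Mm = 5.896e+08 m; r₂ = 2.796 Gm = 2.796e+09 m.
Transfer semi-major axis: a_t = (r₁ + r₂)/2 = (5.896e+08 + 2.796e+09)/2 = 1.6928e+09 m.
Circular speeds: v₁ = √(GM/r₁) = 2.45723e+06 m/s, v₂ = √(GM/r₂) = 1.12838e+06 m/s.
Transfer speeds (vis-viva v² = GM(2/r − 1/a_t)): v₁ᵗ = 3.158e+06 m/s, v₂ᵗ = 665936 m/s.
(a) ΔV₁ = |v₁ᵗ − v₁| ≈ 7.008e+05 m/s = 700.8 km/s.
(b) ΔV₂ = |v₂ − v₂ᵗ| ≈ 4.624e+05 m/s = 462.4 km/s.
(c) ΔV_total = ΔV₁ + ΔV₂ ≈ 1.163e+06 m/s = 1163 km/s.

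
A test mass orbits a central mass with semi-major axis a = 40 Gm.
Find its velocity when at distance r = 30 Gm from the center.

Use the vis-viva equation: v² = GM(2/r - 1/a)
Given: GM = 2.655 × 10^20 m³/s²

Convert to SI: a = 40 Gm = 4e+10 m; r = 30 Gm = 3e+10 m.
Vis-viva: v = √(GM · (2/r − 1/a)).
2/r − 1/a = 2/3e+10 − 1/4e+10 = 4.16667e-11 m⁻¹.
v = √(2.655e+20 · 4.16667e-11) m/s ≈ 1.052e+05 m/s = 105.2 km/s.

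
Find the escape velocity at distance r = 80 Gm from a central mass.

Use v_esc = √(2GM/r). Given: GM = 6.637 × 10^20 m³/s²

Convert to SI: r = 80 Gm = 8e+10 m.
Escape velocity comes from setting total energy to zero: ½v² − GM/r = 0 ⇒ v_esc = √(2GM / r).
v_esc = √(2 · 6.637e+20 / 8e+10) m/s ≈ 1.288e+05 m/s = 128.8 km/s.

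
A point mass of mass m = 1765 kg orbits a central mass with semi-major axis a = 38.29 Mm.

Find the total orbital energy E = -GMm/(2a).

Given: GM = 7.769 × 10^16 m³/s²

Convert to SI: a = 38.29 Mm = 3.829e+07 m.
E = −GMm / (2a).
E = −7.769e+16 · 1765 / (2 · 3.829e+07) J ≈ -1.791e+12 J = -1.791 TJ.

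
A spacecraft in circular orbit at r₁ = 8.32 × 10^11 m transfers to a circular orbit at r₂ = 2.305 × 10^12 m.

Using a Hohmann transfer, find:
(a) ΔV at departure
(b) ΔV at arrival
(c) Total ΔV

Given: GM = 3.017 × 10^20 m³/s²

Transfer semi-major axis: a_t = (r₁ + r₂)/2 = (8.32e+11 + 2.305e+12)/2 = 1.5685e+12 m.
Circular speeds: v₁ = √(GM/r₁) = 19042.6 m/s, v₂ = √(GM/r₂) = 11440.7 m/s.
Transfer speeds (vis-viva v² = GM(2/r − 1/a_t)): v₁ᵗ = 23084.4 m/s, v₂ᵗ = 8332.43 m/s.
(a) ΔV₁ = |v₁ᵗ − v₁| ≈ 4042 m/s = 4.042 km/s.
(b) ΔV₂ = |v₂ − v₂ᵗ| ≈ 3108 m/s = 3.108 km/s.
(c) ΔV_total = ΔV₁ + ΔV₂ ≈ 7150 m/s = 7.15 km/s.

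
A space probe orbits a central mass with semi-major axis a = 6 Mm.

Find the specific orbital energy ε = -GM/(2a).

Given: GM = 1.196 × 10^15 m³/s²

Convert to SI: a = 6 Mm = 6e+06 m.
ε = −GM / (2a).
ε = −1.196e+15 / (2 · 6e+06) J/kg ≈ -9.967e+07 J/kg = -99.67 MJ/kg.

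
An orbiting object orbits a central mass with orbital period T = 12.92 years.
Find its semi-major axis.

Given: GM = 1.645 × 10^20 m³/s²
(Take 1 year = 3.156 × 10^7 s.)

Convert to SI: T = 12.92 years = 4.07755e+08 s.
Invert Kepler's third law: a = (GM · T² / (4π²))^(1/3).
Substituting T = 4.07755e+08 s and GM = 1.645e+20 m³/s²:
a = (1.645e+20 · (4.07755e+08)² / (4π²))^(1/3) m
a ≈ 8.848e+11 m = 884.8 Gm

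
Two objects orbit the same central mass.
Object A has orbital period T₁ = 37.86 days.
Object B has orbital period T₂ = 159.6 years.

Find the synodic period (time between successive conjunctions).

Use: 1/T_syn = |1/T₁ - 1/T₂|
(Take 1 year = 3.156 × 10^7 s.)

Convert to SI: T₁ = 37.86 days = 3.2711e+06 s; T₂ = 159.6 years = 5.03698e+09 s.
T_syn = |T₁ · T₂ / (T₁ − T₂)|.
T_syn = |3.2711e+06 · 5.03698e+09 / (3.2711e+06 − 5.03698e+09)| s ≈ 3.273e+06 s = 37.88 days.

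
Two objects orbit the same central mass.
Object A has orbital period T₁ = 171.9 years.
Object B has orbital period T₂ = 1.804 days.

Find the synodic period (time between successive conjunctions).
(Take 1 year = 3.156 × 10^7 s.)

Convert to SI: T₁ = 171.9 years = 5.42516e+09 s; T₂ = 1.804 days = 155866 s.
T_syn = |T₁ · T₂ / (T₁ − T₂)|.
T_syn = |5.42516e+09 · 155866 / (5.42516e+09 − 155866)| s ≈ 1.559e+05 s = 1.804 days.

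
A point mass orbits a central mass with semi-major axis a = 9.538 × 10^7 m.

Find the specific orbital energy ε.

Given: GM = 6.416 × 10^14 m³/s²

ε = −GM / (2a).
ε = −6.416e+14 / (2 · 9.538e+07) J/kg ≈ -3.363e+06 J/kg = -3.363 MJ/kg.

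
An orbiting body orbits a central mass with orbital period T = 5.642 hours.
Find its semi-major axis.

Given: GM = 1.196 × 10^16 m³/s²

Convert to SI: T = 5.642 hours = 20311.2 s.
Invert Kepler's third law: a = (GM · T² / (4π²))^(1/3).
Substituting T = 20311.2 s and GM = 1.196e+16 m³/s²:
a = (1.196e+16 · (20311.2)² / (4π²))^(1/3) m
a ≈ 5e+07 m = 50 Mm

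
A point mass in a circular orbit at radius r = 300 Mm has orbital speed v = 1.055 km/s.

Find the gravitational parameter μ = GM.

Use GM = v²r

Convert to SI: r = 300 Mm = 3e+08 m; v = 1.055 km/s = 1055 m/s.
For a circular orbit v² = GM/r, so GM = v² · r.
GM = (1055)² · 3e+08 m³/s² ≈ 3.339e+14 m³/s² = 3.339 × 10^14 m³/s².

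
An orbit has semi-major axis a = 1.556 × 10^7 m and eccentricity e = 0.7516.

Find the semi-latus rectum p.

p = a (1 − e²).
p = 1.556e+07 · (1 − (0.7516)²) = 1.556e+07 · 0.435097 ≈ 6.77e+06 m = 6.77 × 10^6 m.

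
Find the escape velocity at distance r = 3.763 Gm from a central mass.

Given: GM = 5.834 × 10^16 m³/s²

Convert to SI: r = 3.763 Gm = 3.763e+09 m.
Escape velocity comes from setting total energy to zero: ½v² − GM/r = 0 ⇒ v_esc = √(2GM / r).
v_esc = √(2 · 5.834e+16 / 3.763e+09) m/s ≈ 5568 m/s = 5.568 km/s.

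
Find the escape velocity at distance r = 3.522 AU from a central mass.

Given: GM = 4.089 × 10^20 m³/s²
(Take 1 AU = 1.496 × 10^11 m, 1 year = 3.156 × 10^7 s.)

Convert to SI: r = 3.522 AU = 5.26891e+11 m.
Escape velocity comes from setting total energy to zero: ½v² − GM/r = 0 ⇒ v_esc = √(2GM / r).
v_esc = √(2 · 4.089e+20 / 5.26891e+11) m/s ≈ 3.94e+04 m/s = 8.311 AU/year.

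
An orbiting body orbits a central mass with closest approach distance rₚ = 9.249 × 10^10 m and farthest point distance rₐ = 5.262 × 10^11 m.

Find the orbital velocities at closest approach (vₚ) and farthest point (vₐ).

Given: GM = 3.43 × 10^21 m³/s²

Use the vis-viva equation v² = GM(2/r − 1/a) with a = (rₚ + rₐ)/2 = (9.249e+10 + 5.262e+11)/2 = 3.09345e+11 m.
vₚ = √(GM · (2/rₚ − 1/a)) = √(3.43e+21 · (2/9.249e+10 − 1/3.09345e+11)) m/s ≈ 2.512e+05 m/s = 251.2 km/s.
vₐ = √(GM · (2/rₐ − 1/a)) = √(3.43e+21 · (2/5.262e+11 − 1/3.09345e+11)) m/s ≈ 4.415e+04 m/s = 44.15 km/s.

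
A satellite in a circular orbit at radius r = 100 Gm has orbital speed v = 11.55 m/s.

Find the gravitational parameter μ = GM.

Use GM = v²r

Convert to SI: r = 100 Gm = 1e+11 m.
For a circular orbit v² = GM/r, so GM = v² · r.
GM = (11.55)² · 1e+11 m³/s² ≈ 1.334e+13 m³/s² = 1.334 × 10^13 m³/s².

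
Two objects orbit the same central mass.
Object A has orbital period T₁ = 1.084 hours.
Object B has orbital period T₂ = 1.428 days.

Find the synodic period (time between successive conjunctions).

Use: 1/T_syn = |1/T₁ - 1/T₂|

Convert to SI: T₁ = 1.084 hours = 3902.4 s; T₂ = 1.428 days = 123379 s.
T_syn = |T₁ · T₂ / (T₁ − T₂)|.
T_syn = |3902.4 · 123379 / (3902.4 − 123379)| s ≈ 4030 s = 1.119 hours.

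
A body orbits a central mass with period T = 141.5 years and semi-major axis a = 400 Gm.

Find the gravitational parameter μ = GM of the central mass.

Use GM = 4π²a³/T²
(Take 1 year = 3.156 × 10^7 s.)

Convert to SI: T = 141.5 years = 4.46574e+09 s; a = 400 Gm = 4e+11 m.
GM = 4π² · a³ / T².
GM = 4π² · (4e+11)³ / (4.46574e+09)² m³/s² ≈ 1.267e+17 m³/s² = 1.267 × 10^17 m³/s².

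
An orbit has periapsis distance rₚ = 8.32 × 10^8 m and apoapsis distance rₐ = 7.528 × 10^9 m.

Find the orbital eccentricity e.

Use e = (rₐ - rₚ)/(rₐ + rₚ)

e = (rₐ − rₚ) / (rₐ + rₚ).
e = (7.528e+09 − 8.32e+08) / (7.528e+09 + 8.32e+08) = 6.696e+09 / 8.36e+09 ≈ 0.801.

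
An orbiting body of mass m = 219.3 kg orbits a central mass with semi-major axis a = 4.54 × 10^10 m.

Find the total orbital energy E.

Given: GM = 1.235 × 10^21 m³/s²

E = −GMm / (2a).
E = −1.235e+21 · 219.3 / (2 · 4.54e+10) J ≈ -2.983e+12 J = -2.983 TJ.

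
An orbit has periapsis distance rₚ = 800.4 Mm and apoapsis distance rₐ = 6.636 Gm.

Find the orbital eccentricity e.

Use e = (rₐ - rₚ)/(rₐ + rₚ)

Convert to SI: rₚ = 800.4 Mm = 8.004e+08 m; rₐ = 6.636 Gm = 6.636e+09 m.
e = (rₐ − rₚ) / (rₐ + rₚ).
e = (6.636e+09 − 8.004e+08) / (6.636e+09 + 8.004e+08) = 5.8356e+09 / 7.4364e+09 ≈ 0.7847.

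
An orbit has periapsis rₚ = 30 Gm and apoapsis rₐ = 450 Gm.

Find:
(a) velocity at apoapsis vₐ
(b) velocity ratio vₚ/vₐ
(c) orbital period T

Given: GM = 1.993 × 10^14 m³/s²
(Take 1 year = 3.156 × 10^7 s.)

Convert to SI: rₚ = 30 Gm = 3e+10 m; rₐ = 450 Gm = 4.5e+11 m.
(a) With a = (rₚ + rₐ)/2 = 2.4e+11 m, vₐ = √(GM (2/rₐ − 1/a)) = √(1.993e+14 · (2/4.5e+11 − 1/2.4e+11)) m/s ≈ 7.441 m/s
(b) Conservation of angular momentum (rₚvₚ = rₐvₐ) gives vₚ/vₐ = rₐ/rₚ = 4.5e+11/3e+10 ≈ 15
(c) With a = (rₚ + rₐ)/2 = 2.4e+11 m, T = 2π √(a³/GM) = 2π √((2.4e+11)³/1.993e+14) s ≈ 5.233e+10 s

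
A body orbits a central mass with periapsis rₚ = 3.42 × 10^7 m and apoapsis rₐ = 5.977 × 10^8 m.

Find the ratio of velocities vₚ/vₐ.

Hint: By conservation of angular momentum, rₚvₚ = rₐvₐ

Conservation of angular momentum gives rₚvₚ = rₐvₐ, so vₚ/vₐ = rₐ/rₚ.
vₚ/vₐ = 5.977e+08 / 3.42e+07 ≈ 17.48.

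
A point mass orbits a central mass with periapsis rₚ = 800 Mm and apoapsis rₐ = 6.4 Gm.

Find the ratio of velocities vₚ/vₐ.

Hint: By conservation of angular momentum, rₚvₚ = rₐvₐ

Convert to SI: rₚ = 800 Mm = 8e+08 m; rₐ = 6.4 Gm = 6.4e+09 m.
Conservation of angular momentum gives rₚvₚ = rₐvₐ, so vₚ/vₐ = rₐ/rₚ.
vₚ/vₐ = 6.4e+09 / 8e+08 ≈ 8.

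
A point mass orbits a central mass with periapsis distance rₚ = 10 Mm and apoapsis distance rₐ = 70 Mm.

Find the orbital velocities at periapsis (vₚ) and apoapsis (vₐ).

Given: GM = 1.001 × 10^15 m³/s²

Convert to SI: rₚ = 10 Mm = 1e+07 m; rₐ = 70 Mm = 7e+07 m.
Use the vis-viva equation v² = GM(2/r − 1/a) with a = (rₚ + rₐ)/2 = (1e+07 + 7e+07)/2 = 4e+07 m.
vₚ = √(GM · (2/rₚ − 1/a)) = √(1.001e+15 · (2/1e+07 − 1/4e+07)) m/s ≈ 1.324e+04 m/s = 13.24 km/s.
vₐ = √(GM · (2/rₐ − 1/a)) = √(1.001e+15 · (2/7e+07 − 1/4e+07)) m/s ≈ 1891 m/s = 1.891 km/s.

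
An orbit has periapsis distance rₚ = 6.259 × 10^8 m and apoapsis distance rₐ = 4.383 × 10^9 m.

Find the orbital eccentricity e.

e = (rₐ − rₚ) / (rₐ + rₚ).
e = (4.383e+09 − 6.259e+08) / (4.383e+09 + 6.259e+08) = 3.7571e+09 / 5.0089e+09 ≈ 0.7501.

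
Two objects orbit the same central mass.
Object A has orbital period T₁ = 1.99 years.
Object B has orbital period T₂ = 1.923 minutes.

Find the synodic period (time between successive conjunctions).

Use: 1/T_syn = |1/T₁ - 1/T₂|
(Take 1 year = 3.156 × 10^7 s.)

Convert to SI: T₁ = 1.99 years = 6.28044e+07 s; T₂ = 1.923 minutes = 115.38 s.
T_syn = |T₁ · T₂ / (T₁ − T₂)|.
T_syn = |6.28044e+07 · 115.38 / (6.28044e+07 − 115.38)| s ≈ 115.4 s = 1.923 minutes.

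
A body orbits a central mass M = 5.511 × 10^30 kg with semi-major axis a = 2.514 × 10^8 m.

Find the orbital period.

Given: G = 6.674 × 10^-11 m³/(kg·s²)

GM = G · M = 6.674e-11 · 5.511e+30 = 3.67804e+20 m³/s².
Kepler's third law: T = 2π √(a³ / GM).
Substituting a = 2.514e+08 m and GM = 3.67804e+20 m³/s²:
T = 2π √((2.514e+08)³ / 3.67804e+20) s
T ≈ 1306 s = 21.77 minutes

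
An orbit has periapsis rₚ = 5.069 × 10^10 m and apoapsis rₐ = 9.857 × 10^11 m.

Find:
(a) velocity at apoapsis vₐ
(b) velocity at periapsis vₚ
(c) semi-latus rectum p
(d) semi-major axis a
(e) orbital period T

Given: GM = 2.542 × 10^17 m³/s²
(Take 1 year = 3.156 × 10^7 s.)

(a) With a = (rₚ + rₐ)/2 = 5.18195e+11 m, vₐ = √(GM (2/rₐ − 1/a)) = √(2.542e+17 · (2/9.857e+11 − 1/5.18195e+11)) m/s ≈ 158.8 m/s
(b) With a = (rₚ + rₐ)/2 = 5.18195e+11 m, vₚ = √(GM (2/rₚ − 1/a)) = √(2.542e+17 · (2/5.069e+10 − 1/5.18195e+11)) m/s ≈ 3089 m/s
(c) From a = (rₚ + rₐ)/2 = 5.18195e+11 m and e = (rₐ − rₚ)/(rₐ + rₚ) = 0.90218, p = a(1 − e²) = 5.18195e+11 · (1 − (0.90218)²) ≈ 9.642e+10 m
(d) a = (rₚ + rₐ)/2 = (5.069e+10 + 9.857e+11)/2 ≈ 5.182e+11 m
(e) With a = (rₚ + rₐ)/2 = 5.18195e+11 m, T = 2π √(a³/GM) = 2π √((5.18195e+11)³/2.542e+17) s ≈ 4.649e+09 s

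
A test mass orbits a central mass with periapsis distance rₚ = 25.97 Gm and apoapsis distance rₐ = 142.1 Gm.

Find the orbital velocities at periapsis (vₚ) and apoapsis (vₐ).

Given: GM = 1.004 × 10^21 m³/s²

Convert to SI: rₚ = 25.97 Gm = 2.597e+10 m; rₐ = 142.1 Gm = 1.421e+11 m.
Use the vis-viva equation v² = GM(2/r − 1/a) with a = (rₚ + rₐ)/2 = (2.597e+10 + 1.421e+11)/2 = 8.4035e+10 m.
vₚ = √(GM · (2/rₚ − 1/a)) = √(1.004e+21 · (2/2.597e+10 − 1/8.4035e+10)) m/s ≈ 2.557e+05 m/s = 255.7 km/s.
vₐ = √(GM · (2/rₐ − 1/a)) = √(1.004e+21 · (2/1.421e+11 − 1/8.4035e+10)) m/s ≈ 4.673e+04 m/s = 46.73 km/s.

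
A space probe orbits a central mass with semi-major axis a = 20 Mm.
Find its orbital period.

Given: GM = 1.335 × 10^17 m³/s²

Convert to SI: a = 20 Mm = 2e+07 m.
Kepler's third law: T = 2π √(a³ / GM).
Substituting a = 2e+07 m and GM = 1.335e+17 m³/s²:
T = 2π √((2e+07)³ / 1.335e+17) s
T ≈ 1538 s = 25.63 minutes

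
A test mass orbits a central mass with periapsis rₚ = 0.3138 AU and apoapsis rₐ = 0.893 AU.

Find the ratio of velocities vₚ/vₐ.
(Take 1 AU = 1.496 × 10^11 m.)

Convert to SI: rₚ = 0.3138 AU = 4.69445e+10 m; rₐ = 0.893 AU = 1.33593e+11 m.
Conservation of angular momentum gives rₚvₚ = rₐvₐ, so vₚ/vₐ = rₐ/rₚ.
vₚ/vₐ = 1.33593e+11 / 4.69445e+10 ≈ 2.846.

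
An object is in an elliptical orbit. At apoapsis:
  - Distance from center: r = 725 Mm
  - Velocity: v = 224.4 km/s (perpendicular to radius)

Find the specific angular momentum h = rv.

Convert to SI: r = 725 Mm = 7.25e+08 m; v = 224.4 km/s = 224400 m/s.
With v perpendicular to r, h = r · v.
h = 7.25e+08 · 224400 m²/s ≈ 1.627e+14 m²/s.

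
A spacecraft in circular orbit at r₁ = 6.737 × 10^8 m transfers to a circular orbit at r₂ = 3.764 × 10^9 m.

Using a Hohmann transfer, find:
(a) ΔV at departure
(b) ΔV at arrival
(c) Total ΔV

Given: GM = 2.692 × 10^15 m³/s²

Transfer semi-major axis: a_t = (r₁ + r₂)/2 = (6.737e+08 + 3.764e+09)/2 = 2.21885e+09 m.
Circular speeds: v₁ = √(GM/r₁) = 1998.96 m/s, v₂ = √(GM/r₂) = 845.693 m/s.
Transfer speeds (vis-viva v² = GM(2/r − 1/a_t)): v₁ᵗ = 2603.55 m/s, v₂ᵗ = 465.996 m/s.
(a) ΔV₁ = |v₁ᵗ − v₁| ≈ 604.6 m/s = 604.6 m/s.
(b) ΔV₂ = |v₂ − v₂ᵗ| ≈ 379.7 m/s = 379.7 m/s.
(c) ΔV_total = ΔV₁ + ΔV₂ ≈ 984.3 m/s = 984.3 m/s.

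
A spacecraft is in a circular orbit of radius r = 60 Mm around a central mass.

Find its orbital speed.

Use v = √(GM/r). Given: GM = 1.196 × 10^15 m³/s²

Convert to SI: r = 60 Mm = 6e+07 m.
For a circular orbit, gravity supplies the centripetal force, so v = √(GM / r).
v = √(1.196e+15 / 6e+07) m/s ≈ 4465 m/s = 4.465 km/s.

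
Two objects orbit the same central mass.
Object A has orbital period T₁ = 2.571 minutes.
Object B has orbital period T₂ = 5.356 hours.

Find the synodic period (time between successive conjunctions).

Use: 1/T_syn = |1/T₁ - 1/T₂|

Convert to SI: T₁ = 2.571 minutes = 154.26 s; T₂ = 5.356 hours = 19281.6 s.
T_syn = |T₁ · T₂ / (T₁ − T₂)|.
T_syn = |154.26 · 19281.6 / (154.26 − 19281.6)| s ≈ 155.5 s = 2.592 minutes.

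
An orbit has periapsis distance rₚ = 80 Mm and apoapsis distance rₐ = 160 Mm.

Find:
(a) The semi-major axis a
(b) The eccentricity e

Convert to SI: rₚ = 80 Mm = 8e+07 m; rₐ = 160 Mm = 1.6e+08 m.
(a) a = (rₚ + rₐ) / 2 = (8e+07 + 1.6e+08) / 2 ≈ 1.2e+08 m = 120 Mm.
(b) e = (rₐ − rₚ) / (rₐ + rₚ) = (1.6e+08 − 8e+07) / (1.6e+08 + 8e+07) ≈ 0.3333.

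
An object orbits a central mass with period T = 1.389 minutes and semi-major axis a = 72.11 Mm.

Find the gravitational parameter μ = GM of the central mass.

Convert to SI: T = 1.389 minutes = 83.34 s; a = 72.11 Mm = 7.211e+07 m.
GM = 4π² · a³ / T².
GM = 4π² · (7.211e+07)³ / (83.34)² m³/s² ≈ 2.131e+21 m³/s² = 2.131 × 10^21 m³/s².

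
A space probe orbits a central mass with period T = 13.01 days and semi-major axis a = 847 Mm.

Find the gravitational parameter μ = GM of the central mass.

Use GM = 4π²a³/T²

Convert to SI: T = 13.01 days = 1.12406e+06 s; a = 847 Mm = 8.47e+08 m.
GM = 4π² · a³ / T².
GM = 4π² · (8.47e+08)³ / (1.12406e+06)² m³/s² ≈ 1.899e+16 m³/s² = 1.899 × 10^16 m³/s².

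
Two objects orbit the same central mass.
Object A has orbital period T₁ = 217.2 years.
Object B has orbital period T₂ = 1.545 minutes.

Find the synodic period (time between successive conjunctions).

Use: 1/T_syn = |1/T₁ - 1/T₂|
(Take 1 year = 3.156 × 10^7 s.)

Convert to SI: T₁ = 217.2 years = 6.85483e+09 s; T₂ = 1.545 minutes = 92.7 s.
T_syn = |T₁ · T₂ / (T₁ − T₂)|.
T_syn = |6.85483e+09 · 92.7 / (6.85483e+09 − 92.7)| s ≈ 92.7 s = 1.545 minutes.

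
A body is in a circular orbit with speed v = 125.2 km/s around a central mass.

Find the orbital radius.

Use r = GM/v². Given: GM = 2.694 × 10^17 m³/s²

Convert to SI: v = 125.2 km/s = 125200 m/s.
For a circular orbit, v² = GM / r, so r = GM / v².
r = 2.694e+17 / (125200)² m ≈ 1.719e+07 m = 17.19 Mm.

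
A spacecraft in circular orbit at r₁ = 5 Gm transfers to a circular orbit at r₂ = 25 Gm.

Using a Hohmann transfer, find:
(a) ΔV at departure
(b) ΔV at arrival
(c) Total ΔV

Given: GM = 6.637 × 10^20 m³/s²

Convert to SI: r₁ = 5 Gm = 5e+09 m; r₂ = 25 Gm = 2.5e+10 m.
Transfer semi-major axis: a_t = (r₁ + r₂)/2 = (5e+09 + 2.5e+10)/2 = 1.5e+10 m.
Circular speeds: v₁ = √(GM/r₁) = 364335 m/s, v₂ = √(GM/r₂) = 162936 m/s.
Transfer speeds (vis-viva v² = GM(2/r − 1/a_t)): v₁ᵗ = 470354 m/s, v₂ᵗ = 94070.9 m/s.
(a) ΔV₁ = |v₁ᵗ − v₁| ≈ 1.06e+05 m/s = 106 km/s.
(b) ΔV₂ = |v₂ − v₂ᵗ| ≈ 6.886e+04 m/s = 68.86 km/s.
(c) ΔV_total = ΔV₁ + ΔV₂ ≈ 1.749e+05 m/s = 174.9 km/s.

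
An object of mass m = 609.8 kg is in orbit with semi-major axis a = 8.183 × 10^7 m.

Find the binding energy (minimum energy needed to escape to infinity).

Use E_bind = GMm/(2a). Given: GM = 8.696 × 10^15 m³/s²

Total orbital energy is E = −GMm/(2a); binding energy is E_bind = −E = GMm/(2a).
E_bind = 8.696e+15 · 609.8 / (2 · 8.183e+07) J ≈ 3.24e+10 J = 32.4 GJ.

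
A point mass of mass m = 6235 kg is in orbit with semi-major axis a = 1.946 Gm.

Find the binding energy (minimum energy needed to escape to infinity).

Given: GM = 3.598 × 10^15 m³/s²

Convert to SI: a = 1.946 Gm = 1.946e+09 m.
Total orbital energy is E = −GMm/(2a); binding energy is E_bind = −E = GMm/(2a).
E_bind = 3.598e+15 · 6235 / (2 · 1.946e+09) J ≈ 5.764e+09 J = 5.764 GJ.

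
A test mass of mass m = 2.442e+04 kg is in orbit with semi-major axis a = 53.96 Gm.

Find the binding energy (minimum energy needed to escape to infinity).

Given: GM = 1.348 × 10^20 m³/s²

Convert to SI: a = 53.96 Gm = 5.396e+10 m.
Total orbital energy is E = −GMm/(2a); binding energy is E_bind = −E = GMm/(2a).
E_bind = 1.348e+20 · 2.442e+04 / (2 · 5.396e+10) J ≈ 3.05e+13 J = 30.5 TJ.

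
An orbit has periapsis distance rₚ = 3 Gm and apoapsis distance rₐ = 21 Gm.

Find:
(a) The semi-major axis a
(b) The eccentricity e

Convert to SI: rₚ = 3 Gm = 3e+09 m; rₐ = 21 Gm = 2.1e+10 m.
(a) a = (rₚ + rₐ) / 2 = (3e+09 + 2.1e+10) / 2 ≈ 1.2e+10 m = 12 Gm.
(b) e = (rₐ − rₚ) / (rₐ + rₚ) = (2.1e+10 − 3e+09) / (2.1e+10 + 3e+09) ≈ 0.75.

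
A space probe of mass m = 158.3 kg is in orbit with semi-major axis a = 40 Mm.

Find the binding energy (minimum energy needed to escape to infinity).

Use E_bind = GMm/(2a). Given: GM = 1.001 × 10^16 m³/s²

Convert to SI: a = 40 Mm = 4e+07 m.
Total orbital energy is E = −GMm/(2a); binding energy is E_bind = −E = GMm/(2a).
E_bind = 1.001e+16 · 158.3 / (2 · 4e+07) J ≈ 1.981e+10 J = 19.81 GJ.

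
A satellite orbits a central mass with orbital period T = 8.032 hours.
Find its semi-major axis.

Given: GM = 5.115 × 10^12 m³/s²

Convert to SI: T = 8.032 hours = 28915.2 s.
Invert Kepler's third law: a = (GM · T² / (4π²))^(1/3).
Substituting T = 28915.2 s and GM = 5.115e+12 m³/s²:
a = (5.115e+12 · (28915.2)² / (4π²))^(1/3) m
a ≈ 4.767e+06 m = 4.767 Mm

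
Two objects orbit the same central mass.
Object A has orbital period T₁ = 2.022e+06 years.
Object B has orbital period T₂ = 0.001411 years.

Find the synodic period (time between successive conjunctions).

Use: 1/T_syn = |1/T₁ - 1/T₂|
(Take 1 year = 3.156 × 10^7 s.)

Convert to SI: T₁ = 2.022e+06 years = 6.38143e+13 s; T₂ = 0.001411 years = 44531.2 s.
T_syn = |T₁ · T₂ / (T₁ − T₂)|.
T_syn = |6.38143e+13 · 44531.2 / (6.38143e+13 − 44531.2)| s ≈ 4.453e+04 s = 0.001411 years.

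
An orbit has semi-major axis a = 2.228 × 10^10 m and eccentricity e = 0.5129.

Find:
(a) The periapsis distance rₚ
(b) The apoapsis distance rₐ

(a) rₚ = a(1 − e) = 2.228e+10 · (1 − 0.5129) = 2.228e+10 · 0.4871 ≈ 1.085e+10 m = 1.085 × 10^10 m.
(b) rₐ = a(1 + e) = 2.228e+10 · (1 + 0.5129) = 2.228e+10 · 1.5129 ≈ 3.371e+10 m = 3.371 × 10^10 m.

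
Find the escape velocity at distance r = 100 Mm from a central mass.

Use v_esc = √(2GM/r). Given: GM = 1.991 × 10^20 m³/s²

Convert to SI: r = 100 Mm = 1e+08 m.
Escape velocity comes from setting total energy to zero: ½v² − GM/r = 0 ⇒ v_esc = √(2GM / r).
v_esc = √(2 · 1.991e+20 / 1e+08) m/s ≈ 1.995e+06 m/s = 1995 km/s.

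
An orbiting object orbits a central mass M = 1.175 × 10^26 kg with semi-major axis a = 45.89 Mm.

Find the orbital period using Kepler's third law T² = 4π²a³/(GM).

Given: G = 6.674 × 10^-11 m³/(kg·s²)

Convert to SI: a = 45.89 Mm = 4.589e+07 m.
GM = G · M = 6.674e-11 · 1.175e+26 = 7.84195e+15 m³/s².
Kepler's third law: T = 2π √(a³ / GM).
Substituting a = 4.589e+07 m and GM = 7.84195e+15 m³/s²:
T = 2π √((4.589e+07)³ / 7.84195e+15) s
T ≈ 2.206e+04 s = 6.127 hours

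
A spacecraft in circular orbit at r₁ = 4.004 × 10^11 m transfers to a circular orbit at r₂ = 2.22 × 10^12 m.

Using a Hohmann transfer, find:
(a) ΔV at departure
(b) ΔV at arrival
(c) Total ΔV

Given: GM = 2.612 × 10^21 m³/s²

Transfer semi-major axis: a_t = (r₁ + r₂)/2 = (4.004e+11 + 2.22e+12)/2 = 1.3102e+12 m.
Circular speeds: v₁ = √(GM/r₁) = 80768 m/s, v₂ = √(GM/r₂) = 34301.3 m/s.
Transfer speeds (vis-viva v² = GM(2/r − 1/a_t)): v₁ᵗ = 105135 m/s, v₂ᵗ = 18962.2 m/s.
(a) ΔV₁ = |v₁ᵗ − v₁| ≈ 2.437e+04 m/s = 24.37 km/s.
(b) ΔV₂ = |v₂ − v₂ᵗ| ≈ 1.534e+04 m/s = 15.34 km/s.
(c) ΔV_total = ΔV₁ + ΔV₂ ≈ 3.971e+04 m/s = 39.71 km/s.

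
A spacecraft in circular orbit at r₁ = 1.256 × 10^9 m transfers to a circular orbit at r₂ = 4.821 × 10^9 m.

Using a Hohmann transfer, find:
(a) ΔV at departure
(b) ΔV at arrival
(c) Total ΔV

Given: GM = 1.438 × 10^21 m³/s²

Transfer semi-major axis: a_t = (r₁ + r₂)/2 = (1.256e+09 + 4.821e+09)/2 = 3.0385e+09 m.
Circular speeds: v₁ = √(GM/r₁) = 1.07e+06 m/s, v₂ = √(GM/r₂) = 546149 m/s.
Transfer speeds (vis-viva v² = GM(2/r − 1/a_t)): v₁ᵗ = 1.34779e+06 m/s, v₂ᵗ = 351137 m/s.
(a) ΔV₁ = |v₁ᵗ − v₁| ≈ 2.778e+05 m/s = 277.8 km/s.
(b) ΔV₂ = |v₂ − v₂ᵗ| ≈ 1.95e+05 m/s = 195 km/s.
(c) ΔV_total = ΔV₁ + ΔV₂ ≈ 4.728e+05 m/s = 472.8 km/s.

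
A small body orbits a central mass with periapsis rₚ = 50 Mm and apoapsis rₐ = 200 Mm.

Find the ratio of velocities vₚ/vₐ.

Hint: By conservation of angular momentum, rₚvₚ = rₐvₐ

Convert to SI: rₚ = 50 Mm = 5e+07 m; rₐ = 200 Mm = 2e+08 m.
Conservation of angular momentum gives rₚvₚ = rₐvₐ, so vₚ/vₐ = rₐ/rₚ.
vₚ/vₐ = 2e+08 / 5e+07 ≈ 4.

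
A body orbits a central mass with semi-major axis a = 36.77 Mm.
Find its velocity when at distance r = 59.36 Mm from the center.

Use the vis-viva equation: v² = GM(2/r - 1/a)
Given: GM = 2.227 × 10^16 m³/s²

Convert to SI: a = 36.77 Mm = 3.677e+07 m; r = 59.36 Mm = 5.936e+07 m.
Vis-viva: v = √(GM · (2/r − 1/a)).
2/r − 1/a = 2/5.936e+07 − 1/3.677e+07 = 6.49664e-09 m⁻¹.
v = √(2.227e+16 · 6.49664e-09) m/s ≈ 1.203e+04 m/s = 12.03 km/s.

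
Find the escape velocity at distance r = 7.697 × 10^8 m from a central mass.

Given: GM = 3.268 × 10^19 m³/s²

Escape velocity comes from setting total energy to zero: ½v² − GM/r = 0 ⇒ v_esc = √(2GM / r).
v_esc = √(2 · 3.268e+19 / 7.697e+08) m/s ≈ 2.914e+05 m/s = 291.4 km/s.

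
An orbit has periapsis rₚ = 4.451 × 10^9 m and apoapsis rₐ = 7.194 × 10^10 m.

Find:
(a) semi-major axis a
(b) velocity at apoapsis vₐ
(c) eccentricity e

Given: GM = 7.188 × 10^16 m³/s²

(a) a = (rₚ + rₐ)/2 = (4.451e+09 + 7.194e+10)/2 ≈ 3.82e+10 m
(b) With a = (rₚ + rₐ)/2 = 3.81955e+10 m, vₐ = √(GM (2/rₐ − 1/a)) = √(7.188e+16 · (2/7.194e+10 − 1/3.81955e+10)) m/s ≈ 341.2 m/s
(c) e = (rₐ − rₚ)/(rₐ + rₚ) = (7.194e+10 − 4.451e+09)/(7.194e+10 + 4.451e+09) ≈ 0.8835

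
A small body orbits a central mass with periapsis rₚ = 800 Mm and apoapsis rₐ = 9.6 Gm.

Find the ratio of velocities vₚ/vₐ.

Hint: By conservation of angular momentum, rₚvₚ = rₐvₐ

Convert to SI: rₚ = 800 Mm = 8e+08 m; rₐ = 9.6 Gm = 9.6e+09 m.
Conservation of angular momentum gives rₚvₚ = rₐvₐ, so vₚ/vₐ = rₐ/rₚ.
vₚ/vₐ = 9.6e+09 / 8e+08 ≈ 12.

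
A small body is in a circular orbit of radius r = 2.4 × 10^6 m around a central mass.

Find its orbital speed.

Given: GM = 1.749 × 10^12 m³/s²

For a circular orbit, gravity supplies the centripetal force, so v = √(GM / r).
v = √(1.749e+12 / 2.4e+06) m/s ≈ 853.7 m/s = 853.7 m/s.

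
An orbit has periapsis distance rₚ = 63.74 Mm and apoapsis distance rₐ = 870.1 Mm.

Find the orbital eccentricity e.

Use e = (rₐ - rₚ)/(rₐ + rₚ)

Convert to SI: rₚ = 63.74 Mm = 6.374e+07 m; rₐ = 870.1 Mm = 8.701e+08 m.
e = (rₐ − rₚ) / (rₐ + rₚ).
e = (8.701e+08 − 6.374e+07) / (8.701e+08 + 6.374e+07) = 8.0636e+08 / 9.3384e+08 ≈ 0.8635.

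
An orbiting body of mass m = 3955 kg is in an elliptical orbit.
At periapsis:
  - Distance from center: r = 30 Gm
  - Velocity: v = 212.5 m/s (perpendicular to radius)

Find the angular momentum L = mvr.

Convert to SI: r = 30 Gm = 3e+10 m.
Since v is perpendicular to r, L = m · v · r.
L = 3955 · 212.5 · 3e+10 kg·m²/s ≈ 2.521e+16 kg·m²/s.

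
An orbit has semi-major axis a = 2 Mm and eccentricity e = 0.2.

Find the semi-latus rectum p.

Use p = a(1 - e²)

Convert to SI: a = 2 Mm = 2e+06 m.
p = a (1 − e²).
p = 2e+06 · (1 − (0.2)²) = 2e+06 · 0.96 ≈ 1.92e+06 m = 1.92 Mm.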